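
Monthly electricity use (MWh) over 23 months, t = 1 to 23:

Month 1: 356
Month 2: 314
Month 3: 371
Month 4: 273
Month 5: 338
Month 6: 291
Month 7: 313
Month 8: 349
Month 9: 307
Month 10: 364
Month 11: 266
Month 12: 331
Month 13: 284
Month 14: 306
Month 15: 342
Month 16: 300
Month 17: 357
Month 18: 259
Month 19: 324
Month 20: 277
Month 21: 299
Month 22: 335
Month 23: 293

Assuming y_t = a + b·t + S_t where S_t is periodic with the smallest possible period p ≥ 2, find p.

First differences y_{t+1} − y_t: -42, 57, -98, 65, -47, 22, 36, -42, 57, -98, 65, -47, 22, 36, -42, 57, …
The difference pattern repeats every 7 terms and not for any smaller step, so p = 7.

7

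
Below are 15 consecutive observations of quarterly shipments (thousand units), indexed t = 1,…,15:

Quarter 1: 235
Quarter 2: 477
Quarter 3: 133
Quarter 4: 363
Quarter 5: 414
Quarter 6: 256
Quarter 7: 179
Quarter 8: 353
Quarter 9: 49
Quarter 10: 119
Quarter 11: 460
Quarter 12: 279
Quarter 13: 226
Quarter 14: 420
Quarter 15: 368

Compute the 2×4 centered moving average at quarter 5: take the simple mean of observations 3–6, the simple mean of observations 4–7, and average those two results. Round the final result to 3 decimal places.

Sum over 3–6: 133 + 363 + 414 + 256 = 1166
Sum over 4–7: 363 + 414 + 256 + 179 = 1212
CMA at t=5 = (1166 + 1212) / (2·4) = 2378 / 8 = 297.250

297.250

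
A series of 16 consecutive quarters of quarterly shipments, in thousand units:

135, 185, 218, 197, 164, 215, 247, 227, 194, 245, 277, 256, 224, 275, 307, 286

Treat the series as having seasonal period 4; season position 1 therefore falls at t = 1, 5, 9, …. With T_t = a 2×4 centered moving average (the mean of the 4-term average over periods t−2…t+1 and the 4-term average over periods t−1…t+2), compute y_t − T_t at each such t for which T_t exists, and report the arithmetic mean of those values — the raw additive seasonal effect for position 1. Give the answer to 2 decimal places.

Season position 1 occurs at t = 5, 9, 13 (where T_t is defined).
t=5: T_5 = 202.1250; y_5 − T_5 = 164 − 202.1250 = -38.1250
t=9: T_9 = 232.0000; y_9 − T_9 = 194 − 232.0000 = -38.0000
t=13: T_13 = 261.7500; y_13 − T_13 = 224 − 261.7500 = -37.7500
Mean deviation: (-38.1250 + -38.0000 + -37.7500) / 3 = -37.96

-37.96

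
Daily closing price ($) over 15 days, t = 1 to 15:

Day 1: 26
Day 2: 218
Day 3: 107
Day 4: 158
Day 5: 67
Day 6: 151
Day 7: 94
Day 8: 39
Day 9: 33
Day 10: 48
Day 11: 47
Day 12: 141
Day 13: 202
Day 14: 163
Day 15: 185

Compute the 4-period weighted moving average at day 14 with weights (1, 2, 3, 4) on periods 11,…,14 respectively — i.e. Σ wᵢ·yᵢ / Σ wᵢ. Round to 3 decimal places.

158.700

Weighted sum: 1·47 + 2·141 + 3·202 + 4·163 = 47 + 282 + 606 + 652 = 1587
Weight total: 1 + 2 + 3 + 4 = 10
WMA = 1587 / 10 = 158.700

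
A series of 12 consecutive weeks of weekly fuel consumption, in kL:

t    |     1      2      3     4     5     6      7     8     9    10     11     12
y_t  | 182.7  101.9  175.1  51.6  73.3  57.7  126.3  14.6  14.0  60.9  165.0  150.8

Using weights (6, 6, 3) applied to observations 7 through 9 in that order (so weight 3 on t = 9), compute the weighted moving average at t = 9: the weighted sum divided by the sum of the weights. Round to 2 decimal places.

59.16

Weighted sum: 6·126.3 + 6·14.6 + 3·14.0 = 757.8 + 87.6 + 42.0 = 887.4
Weight total: 6 + 6 + 3 = 15
WMA = 887.4 / 15 = 59.16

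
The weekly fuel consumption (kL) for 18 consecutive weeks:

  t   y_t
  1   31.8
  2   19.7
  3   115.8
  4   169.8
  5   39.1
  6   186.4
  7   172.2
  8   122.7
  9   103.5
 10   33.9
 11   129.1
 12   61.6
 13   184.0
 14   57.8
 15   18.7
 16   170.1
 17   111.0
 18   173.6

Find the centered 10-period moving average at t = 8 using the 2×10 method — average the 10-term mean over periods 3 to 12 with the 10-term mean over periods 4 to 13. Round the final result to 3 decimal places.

Sum over 3–12: 115.8 + 169.8 + 39.1 + 186.4 + 172.2 + 122.7 + 103.5 + 33.9 + 129.1 + 61.6 = 1134.1
Sum over 4–13: 169.8 + 39.1 + 186.4 + 172.2 + 122.7 + 103.5 + 33.9 + 129.1 + 61.6 + 184.0 = 1202.3
CMA at t=8 = (1134.1 + 1202.3) / (2·10) = 2336.4 / 20 = 116.820

116.820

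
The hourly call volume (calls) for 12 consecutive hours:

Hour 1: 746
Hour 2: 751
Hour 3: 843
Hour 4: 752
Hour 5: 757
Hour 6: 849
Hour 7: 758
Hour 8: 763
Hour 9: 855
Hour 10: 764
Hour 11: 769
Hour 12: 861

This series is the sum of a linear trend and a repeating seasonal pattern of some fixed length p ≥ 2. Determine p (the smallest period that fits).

First differences y_{t+1} − y_t: 5, 92, -91, 5, 92, -91, 5, 92, …
The difference pattern repeats every 3 terms and not for any smaller step, so p = 3.

3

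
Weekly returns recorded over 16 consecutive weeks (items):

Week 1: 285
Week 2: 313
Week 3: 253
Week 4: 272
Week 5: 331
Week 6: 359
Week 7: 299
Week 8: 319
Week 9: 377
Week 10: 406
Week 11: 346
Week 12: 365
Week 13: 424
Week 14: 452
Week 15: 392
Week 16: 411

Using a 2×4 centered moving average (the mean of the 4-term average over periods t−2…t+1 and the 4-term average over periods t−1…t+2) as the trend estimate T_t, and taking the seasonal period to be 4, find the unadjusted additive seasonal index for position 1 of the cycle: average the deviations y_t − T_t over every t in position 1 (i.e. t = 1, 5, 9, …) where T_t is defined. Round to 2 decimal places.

21.29

Season position 1 occurs at t = 5, 9, 13 (where T_t is defined).
t=5: T_5 = 309.5000; y_5 − T_5 = 331 − 309.5000 = 21.5000
t=9: T_9 = 356.1250; y_9 − T_9 = 377 − 356.1250 = 20.8750
t=13: T_13 = 402.5000; y_13 − T_13 = 424 − 402.5000 = 21.5000
Mean deviation: (21.5000 + 20.8750 + 21.5000) / 3 = 21.29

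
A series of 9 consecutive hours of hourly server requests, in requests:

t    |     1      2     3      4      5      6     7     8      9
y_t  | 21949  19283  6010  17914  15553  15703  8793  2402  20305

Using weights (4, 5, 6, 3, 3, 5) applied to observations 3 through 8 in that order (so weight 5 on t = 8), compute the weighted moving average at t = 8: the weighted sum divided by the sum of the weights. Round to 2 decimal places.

11247.15

Weighted sum: 4·6010 + 5·17914 + 6·15553 + 3·15703 + 3·8793 + 5·2402 = 24040 + 89570 + 93318 + 47109 + 26379 + 12010 = 292426
Weight total: 4 + 5 + 6 + 3 + 3 + 5 = 26
WMA = 292426 / 26 = 11247.15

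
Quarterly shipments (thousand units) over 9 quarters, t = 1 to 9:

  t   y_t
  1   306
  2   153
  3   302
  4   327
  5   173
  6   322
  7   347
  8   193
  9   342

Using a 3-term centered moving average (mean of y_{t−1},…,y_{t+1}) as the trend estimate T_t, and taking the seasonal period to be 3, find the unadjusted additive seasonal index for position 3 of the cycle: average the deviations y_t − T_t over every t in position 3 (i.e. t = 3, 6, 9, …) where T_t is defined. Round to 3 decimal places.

41.333

Season position 3 occurs at t = 3, 6 (where T_t is defined).
t=3: T_3 = 260.66667; y_3 − T_3 = 302 − 260.66667 = 41.33333
t=6: T_6 = 280.66667; y_6 − T_6 = 322 − 280.66667 = 41.33333
Mean deviation: (41.33333 + 41.33333) / 2 = 41.333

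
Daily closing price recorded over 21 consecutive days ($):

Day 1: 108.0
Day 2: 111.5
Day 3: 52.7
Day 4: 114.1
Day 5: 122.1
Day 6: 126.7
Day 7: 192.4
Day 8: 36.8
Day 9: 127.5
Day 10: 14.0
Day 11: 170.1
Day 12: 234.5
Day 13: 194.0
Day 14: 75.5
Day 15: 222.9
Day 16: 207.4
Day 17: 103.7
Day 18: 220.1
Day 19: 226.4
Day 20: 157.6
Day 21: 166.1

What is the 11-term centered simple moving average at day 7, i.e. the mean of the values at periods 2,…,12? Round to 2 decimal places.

Sum of periods 2–12: 111.5 + 52.7 + 114.1 + 122.1 + 126.7 + 192.4 + 36.8 + 127.5 + 14.0 + 170.1 + 234.5 = 1302.4
Divide by 11: 1302.4 / 11 = 118.40

118.40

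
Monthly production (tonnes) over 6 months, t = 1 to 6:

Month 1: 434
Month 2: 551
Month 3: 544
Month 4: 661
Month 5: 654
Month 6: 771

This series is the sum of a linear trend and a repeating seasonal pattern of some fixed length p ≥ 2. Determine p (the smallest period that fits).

2

First differences y_{t+1} − y_t: 117, -7, 117, -7, 117, …
The difference pattern repeats every 2 terms and not for any smaller step, so p = 2.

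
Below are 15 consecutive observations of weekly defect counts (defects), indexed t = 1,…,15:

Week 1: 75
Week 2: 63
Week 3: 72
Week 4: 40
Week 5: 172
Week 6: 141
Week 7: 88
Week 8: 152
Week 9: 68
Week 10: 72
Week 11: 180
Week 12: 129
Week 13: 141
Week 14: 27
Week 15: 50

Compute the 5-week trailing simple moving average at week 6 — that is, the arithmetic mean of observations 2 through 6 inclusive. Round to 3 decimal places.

Sum of periods 2–6: 63 + 72 + 40 + 172 + 141 = 488
Divide by 5: 488 / 5 = 97.600

97.600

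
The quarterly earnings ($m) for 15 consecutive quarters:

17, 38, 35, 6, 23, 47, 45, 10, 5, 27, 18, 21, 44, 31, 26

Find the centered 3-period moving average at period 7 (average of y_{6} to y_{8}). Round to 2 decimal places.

Sum of periods 6–8: 47 + 45 + 10 = 102
Divide by 3: 102 / 3 = 34.00

34.00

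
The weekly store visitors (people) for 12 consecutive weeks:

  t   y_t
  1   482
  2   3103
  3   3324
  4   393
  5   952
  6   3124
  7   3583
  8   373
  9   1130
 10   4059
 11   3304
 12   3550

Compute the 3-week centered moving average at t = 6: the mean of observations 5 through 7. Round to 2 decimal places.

2553.00

Sum of periods 5–7: 952 + 3124 + 3583 = 7659
Divide by 3: 7659 / 3 = 2553.00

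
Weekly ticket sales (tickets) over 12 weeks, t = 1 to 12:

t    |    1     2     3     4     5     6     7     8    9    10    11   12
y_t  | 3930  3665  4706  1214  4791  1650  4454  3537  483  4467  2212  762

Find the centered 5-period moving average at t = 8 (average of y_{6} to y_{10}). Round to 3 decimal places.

Sum of periods 6–10: 1650 + 4454 + 3537 + 483 + 4467 = 14591
Divide by 5: 14591 / 5 = 2918.200

2918.200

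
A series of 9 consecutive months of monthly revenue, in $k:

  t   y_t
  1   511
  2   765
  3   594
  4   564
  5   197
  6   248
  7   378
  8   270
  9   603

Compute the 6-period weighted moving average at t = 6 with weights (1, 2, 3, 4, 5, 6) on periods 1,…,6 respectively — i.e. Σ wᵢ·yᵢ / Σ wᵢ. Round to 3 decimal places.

407.238

Weighted sum: 1·511 + 2·765 + 3·594 + 4·564 + 5·197 + 6·248 = 511 + 1530 + 1782 + 2256 + 985 + 1488 = 8552
Weight total: 1 + 2 + 3 + 4 + 5 + 6 = 21
WMA = 8552 / 21 = 407.238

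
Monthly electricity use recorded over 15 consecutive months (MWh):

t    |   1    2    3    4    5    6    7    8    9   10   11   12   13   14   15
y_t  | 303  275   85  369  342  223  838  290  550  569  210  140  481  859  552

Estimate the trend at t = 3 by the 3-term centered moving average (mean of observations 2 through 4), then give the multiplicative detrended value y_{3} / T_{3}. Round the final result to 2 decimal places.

Trend T_3 = (275 + 85 + 369) / 3 = 729/3 = 243.0000
Ratio to trend: 85 / 243.0000 = 0.35

0.35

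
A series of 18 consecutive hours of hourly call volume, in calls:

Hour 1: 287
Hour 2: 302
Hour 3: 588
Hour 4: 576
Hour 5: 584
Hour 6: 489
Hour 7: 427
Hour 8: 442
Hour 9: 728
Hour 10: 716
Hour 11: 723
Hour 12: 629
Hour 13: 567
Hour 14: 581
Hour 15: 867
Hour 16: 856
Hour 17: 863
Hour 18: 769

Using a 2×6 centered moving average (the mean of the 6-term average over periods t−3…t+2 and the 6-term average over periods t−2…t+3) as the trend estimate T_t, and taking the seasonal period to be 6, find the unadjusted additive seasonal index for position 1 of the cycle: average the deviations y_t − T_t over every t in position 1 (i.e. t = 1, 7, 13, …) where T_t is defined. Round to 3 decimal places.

-125.417

Season position 1 occurs at t = 7, 13 (where T_t is defined).
t=7: T_7 = 552.66667; y_7 − T_7 = 427 − 552.66667 = -125.66667
t=13: T_13 = 692.16667; y_13 − T_13 = 567 − 692.16667 = -125.16667
Mean deviation: (-125.66667 + -125.16667) / 2 = -125.417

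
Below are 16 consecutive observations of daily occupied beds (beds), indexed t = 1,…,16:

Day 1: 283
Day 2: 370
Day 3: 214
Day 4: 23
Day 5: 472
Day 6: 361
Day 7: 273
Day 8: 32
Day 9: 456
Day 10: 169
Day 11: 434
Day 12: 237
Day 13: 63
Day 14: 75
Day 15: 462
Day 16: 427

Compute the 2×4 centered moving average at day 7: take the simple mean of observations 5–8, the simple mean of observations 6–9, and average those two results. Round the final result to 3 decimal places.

Sum over 5–8: 472 + 361 + 273 + 32 = 1138
Sum over 6–9: 361 + 273 + 32 + 456 = 1122
CMA at t=7 = (1138 + 1122) / (2·4) = 2260 / 8 = 282.500

282.500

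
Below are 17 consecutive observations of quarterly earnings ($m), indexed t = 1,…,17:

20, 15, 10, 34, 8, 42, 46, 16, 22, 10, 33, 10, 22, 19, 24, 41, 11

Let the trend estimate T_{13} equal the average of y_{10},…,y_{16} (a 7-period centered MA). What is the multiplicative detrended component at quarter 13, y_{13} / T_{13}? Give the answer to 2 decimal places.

0.97

Trend T_13 = (10 + 33 + 10 + 22 + 19 + 24 + 41) / 7 = 159/7 = 22.7143
Ratio to trend: 22 / 22.7143 = 0.97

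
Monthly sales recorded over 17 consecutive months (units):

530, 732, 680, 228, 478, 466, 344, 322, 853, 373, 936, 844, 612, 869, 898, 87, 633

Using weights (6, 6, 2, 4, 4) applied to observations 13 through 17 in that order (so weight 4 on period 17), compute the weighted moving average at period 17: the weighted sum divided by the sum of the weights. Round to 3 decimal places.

Weighted sum: 6·612 + 6·869 + 2·898 + 4·87 + 4·633 = 3672 + 5214 + 1796 + 348 + 2532 = 13562
Weight total: 6 + 6 + 2 + 4 + 4 = 22
WMA = 13562 / 22 = 616.455

616.455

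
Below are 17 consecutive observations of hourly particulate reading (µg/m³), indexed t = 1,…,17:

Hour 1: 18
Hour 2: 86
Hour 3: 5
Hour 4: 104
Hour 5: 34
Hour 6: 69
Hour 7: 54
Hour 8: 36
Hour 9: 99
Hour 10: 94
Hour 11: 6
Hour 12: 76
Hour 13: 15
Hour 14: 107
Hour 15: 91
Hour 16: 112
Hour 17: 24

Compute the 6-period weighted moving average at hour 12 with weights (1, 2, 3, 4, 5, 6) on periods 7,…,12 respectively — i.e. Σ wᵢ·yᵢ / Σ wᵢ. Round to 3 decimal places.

61.190

Weighted sum: 1·54 + 2·36 + 3·99 + 4·94 + 5·6 + 6·76 = 54 + 72 + 297 + 376 + 30 + 456 = 1285
Weight total: 1 + 2 + 3 + 4 + 5 + 6 = 21
WMA = 1285 / 21 = 61.190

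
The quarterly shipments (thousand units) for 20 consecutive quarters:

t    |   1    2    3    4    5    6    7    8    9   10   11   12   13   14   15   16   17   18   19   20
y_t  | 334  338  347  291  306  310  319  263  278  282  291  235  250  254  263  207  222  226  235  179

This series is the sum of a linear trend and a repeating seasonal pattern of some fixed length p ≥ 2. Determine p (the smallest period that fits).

First differences y_{t+1} − y_t: 4, 9, -56, 15, 4, 9, -56, 15, 4, 9, …
The difference pattern repeats every 4 terms and not for any smaller step, so p = 4.

4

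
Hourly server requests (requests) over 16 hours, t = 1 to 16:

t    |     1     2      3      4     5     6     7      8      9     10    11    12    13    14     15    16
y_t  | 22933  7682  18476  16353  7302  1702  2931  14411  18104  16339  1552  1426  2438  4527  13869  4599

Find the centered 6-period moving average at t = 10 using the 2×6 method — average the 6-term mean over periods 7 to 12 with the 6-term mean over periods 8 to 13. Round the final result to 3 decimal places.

9086.083

Sum over 7–12: 2931 + 14411 + 18104 + 16339 + 1552 + 1426 = 54763
Sum over 8–13: 14411 + 18104 + 16339 + 1552 + 1426 + 2438 = 54270
CMA at t=10 = (54763 + 54270) / (2·6) = 109033 / 12 = 9086.083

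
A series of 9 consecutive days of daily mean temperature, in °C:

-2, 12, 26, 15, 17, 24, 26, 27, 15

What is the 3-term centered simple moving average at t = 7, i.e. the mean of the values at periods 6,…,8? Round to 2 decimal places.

25.67

Sum of periods 6–8: 24 + 26 + 27 = 77
Divide by 3: 77 / 3 = 25.67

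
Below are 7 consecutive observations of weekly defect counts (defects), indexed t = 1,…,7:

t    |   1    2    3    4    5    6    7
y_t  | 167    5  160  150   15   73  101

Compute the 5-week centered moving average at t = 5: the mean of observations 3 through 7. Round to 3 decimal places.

Sum of periods 3–7: 160 + 150 + 15 + 73 + 101 = 499
Divide by 5: 499 / 5 = 99.800

99.800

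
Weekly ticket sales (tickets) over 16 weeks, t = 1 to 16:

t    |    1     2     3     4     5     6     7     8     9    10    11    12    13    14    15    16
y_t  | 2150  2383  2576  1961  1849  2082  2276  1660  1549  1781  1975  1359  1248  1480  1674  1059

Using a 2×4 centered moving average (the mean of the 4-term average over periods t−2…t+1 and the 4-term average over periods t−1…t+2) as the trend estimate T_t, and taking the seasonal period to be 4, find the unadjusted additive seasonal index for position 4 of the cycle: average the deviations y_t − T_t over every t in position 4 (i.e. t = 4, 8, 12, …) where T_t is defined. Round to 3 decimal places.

Season position 4 occurs at t = 4, 8, 12 (where T_t is defined).
t=4: T_4 = 2154.62500; y_4 − T_4 = 1961 − 2154.62500 = -193.62500
t=8: T_8 = 1854.12500; y_8 − T_8 = 1660 − 1854.12500 = -194.12500
t=12: T_12 = 1553.12500; y_12 − T_12 = 1359 − 1553.12500 = -194.12500
Mean deviation: (-193.62500 + -194.12500 + -194.12500) / 3 = -193.958

-193.958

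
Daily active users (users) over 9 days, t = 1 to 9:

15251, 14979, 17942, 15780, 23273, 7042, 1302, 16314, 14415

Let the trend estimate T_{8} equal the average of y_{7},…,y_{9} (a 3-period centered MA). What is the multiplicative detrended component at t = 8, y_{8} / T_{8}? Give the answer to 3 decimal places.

Trend T_8 = (1302 + 16314 + 14415) / 3 = 32031/3 = 10677.00000
Ratio to trend: 16314 / 10677.00000 = 1.528

1.528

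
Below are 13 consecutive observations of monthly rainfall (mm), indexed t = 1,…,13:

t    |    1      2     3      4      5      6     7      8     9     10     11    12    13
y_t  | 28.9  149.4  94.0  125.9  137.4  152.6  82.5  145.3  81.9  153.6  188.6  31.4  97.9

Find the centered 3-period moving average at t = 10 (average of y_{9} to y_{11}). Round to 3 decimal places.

Sum of periods 9–11: 81.9 + 153.6 + 188.6 = 424.1
Divide by 3: 424.1 / 3 = 141.367

141.367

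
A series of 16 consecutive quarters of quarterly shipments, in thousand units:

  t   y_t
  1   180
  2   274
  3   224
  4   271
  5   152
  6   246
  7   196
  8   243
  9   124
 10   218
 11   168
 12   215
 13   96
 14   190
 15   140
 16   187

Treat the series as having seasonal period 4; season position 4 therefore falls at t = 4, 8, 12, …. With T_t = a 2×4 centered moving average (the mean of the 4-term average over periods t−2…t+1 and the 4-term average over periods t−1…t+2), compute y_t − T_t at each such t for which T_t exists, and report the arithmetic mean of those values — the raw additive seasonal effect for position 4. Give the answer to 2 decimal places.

44.25

Season position 4 occurs at t = 4, 8, 12 (where T_t is defined).
t=4: T_4 = 226.7500; y_4 − T_4 = 271 − 226.7500 = 44.2500
t=8: T_8 = 198.7500; y_8 − T_8 = 243 − 198.7500 = 44.2500
t=12: T_12 = 170.7500; y_12 − T_12 = 215 − 170.7500 = 44.2500
Mean deviation: (44.2500 + 44.2500 + 44.2500) / 3 = 44.25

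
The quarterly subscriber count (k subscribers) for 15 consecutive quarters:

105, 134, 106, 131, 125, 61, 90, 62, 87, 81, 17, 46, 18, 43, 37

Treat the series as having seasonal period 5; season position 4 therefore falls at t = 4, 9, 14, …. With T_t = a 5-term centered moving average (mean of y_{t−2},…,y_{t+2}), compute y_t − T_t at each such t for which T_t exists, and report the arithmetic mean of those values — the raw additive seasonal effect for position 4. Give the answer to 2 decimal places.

Season position 4 occurs at t = 4, 9 (where T_t is defined).
t=4: T_4 = 111.4000; y_4 − T_4 = 131 − 111.4000 = 19.6000
t=9: T_9 = 67.4000; y_9 − T_9 = 87 − 67.4000 = 19.6000
Mean deviation: (19.6000 + 19.6000) / 2 = 19.60

19.60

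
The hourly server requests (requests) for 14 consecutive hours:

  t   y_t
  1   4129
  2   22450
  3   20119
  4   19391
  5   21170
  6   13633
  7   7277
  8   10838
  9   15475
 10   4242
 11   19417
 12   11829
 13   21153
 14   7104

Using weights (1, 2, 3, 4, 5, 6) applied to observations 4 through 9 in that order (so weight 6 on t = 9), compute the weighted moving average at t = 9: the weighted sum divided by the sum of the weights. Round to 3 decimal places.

13275.143

Weighted sum: 1·19391 + 2·21170 + 3·13633 + 4·7277 + 5·10838 + 6·15475 = 19391 + 42340 + 40899 + 29108 + 54190 + 92850 = 278778
Weight total: 1 + 2 + 3 + 4 + 5 + 6 = 21
WMA = 278778 / 21 = 13275.143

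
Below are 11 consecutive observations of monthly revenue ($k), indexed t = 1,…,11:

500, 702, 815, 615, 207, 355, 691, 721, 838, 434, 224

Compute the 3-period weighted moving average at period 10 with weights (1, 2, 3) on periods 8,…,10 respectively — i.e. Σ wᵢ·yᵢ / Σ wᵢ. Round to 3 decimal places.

Weighted sum: 1·721 + 2·838 + 3·434 = 721 + 1676 + 1302 = 3699
Weight total: 1 + 2 + 3 = 6
WMA = 3699 / 6 = 616.500

616.500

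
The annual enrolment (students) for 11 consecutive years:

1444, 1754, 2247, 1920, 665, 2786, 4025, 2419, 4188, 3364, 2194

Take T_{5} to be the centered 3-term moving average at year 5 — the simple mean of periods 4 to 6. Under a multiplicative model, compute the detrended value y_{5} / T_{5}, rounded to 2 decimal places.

0.37

Trend T_5 = (1920 + 665 + 2786) / 3 = 5371/3 = 1790.3333
Ratio to trend: 665 / 1790.3333 = 0.37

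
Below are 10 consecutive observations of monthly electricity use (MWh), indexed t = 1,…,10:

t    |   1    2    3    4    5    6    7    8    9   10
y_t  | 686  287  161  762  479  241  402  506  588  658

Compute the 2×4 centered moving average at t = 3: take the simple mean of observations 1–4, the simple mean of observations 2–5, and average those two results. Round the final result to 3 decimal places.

448.125

Sum over 1–4: 686 + 287 + 161 + 762 = 1896
Sum over 2–5: 287 + 161 + 762 + 479 = 1689
CMA at t=3 = (1896 + 1689) / (2·4) = 3585 / 8 = 448.125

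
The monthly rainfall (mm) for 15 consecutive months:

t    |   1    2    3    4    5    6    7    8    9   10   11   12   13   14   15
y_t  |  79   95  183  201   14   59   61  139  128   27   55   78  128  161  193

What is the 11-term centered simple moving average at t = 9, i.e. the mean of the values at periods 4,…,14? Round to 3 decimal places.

Sum of periods 4–14: 201 + 14 + 59 + 61 + 139 + 128 + 27 + 55 + 78 + 128 + 161 = 1051
Divide by 11: 1051 / 11 = 95.545

95.545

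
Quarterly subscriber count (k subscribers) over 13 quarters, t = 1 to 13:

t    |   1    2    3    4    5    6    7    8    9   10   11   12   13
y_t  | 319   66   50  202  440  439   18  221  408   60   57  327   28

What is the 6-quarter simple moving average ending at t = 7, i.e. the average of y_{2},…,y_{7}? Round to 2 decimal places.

Sum of periods 2–7: 66 + 50 + 202 + 440 + 439 + 18 = 1215
Divide by 6: 1215 / 6 = 202.50

202.50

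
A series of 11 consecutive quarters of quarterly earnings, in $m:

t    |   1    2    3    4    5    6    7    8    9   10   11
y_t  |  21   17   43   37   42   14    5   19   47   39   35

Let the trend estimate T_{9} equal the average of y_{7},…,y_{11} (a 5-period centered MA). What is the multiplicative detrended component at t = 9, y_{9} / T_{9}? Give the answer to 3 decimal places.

1.621

Trend T_9 = (5 + 19 + 47 + 39 + 35) / 5 = 145/5 = 29.00000
Ratio to trend: 47 / 29.00000 = 1.621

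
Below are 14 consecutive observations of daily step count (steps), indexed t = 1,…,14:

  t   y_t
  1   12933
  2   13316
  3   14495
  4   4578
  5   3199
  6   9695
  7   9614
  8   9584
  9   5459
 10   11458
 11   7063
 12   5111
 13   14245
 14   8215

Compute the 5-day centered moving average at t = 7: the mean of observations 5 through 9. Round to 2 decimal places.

Sum of periods 5–9: 3199 + 9695 + 9614 + 9584 + 5459 = 37551
Divide by 5: 37551 / 5 = 7510.20

7510.20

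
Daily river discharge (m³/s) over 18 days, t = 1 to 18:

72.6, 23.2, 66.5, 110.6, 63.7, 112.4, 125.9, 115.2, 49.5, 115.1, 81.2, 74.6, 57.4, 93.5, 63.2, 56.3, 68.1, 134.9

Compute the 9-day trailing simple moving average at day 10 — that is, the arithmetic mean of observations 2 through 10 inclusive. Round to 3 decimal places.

86.900

Sum of periods 2–10: 23.2 + 66.5 + 110.6 + 63.7 + 112.4 + 125.9 + 115.2 + 49.5 + 115.1 = 782.1
Divide by 9: 782.1 / 9 = 86.900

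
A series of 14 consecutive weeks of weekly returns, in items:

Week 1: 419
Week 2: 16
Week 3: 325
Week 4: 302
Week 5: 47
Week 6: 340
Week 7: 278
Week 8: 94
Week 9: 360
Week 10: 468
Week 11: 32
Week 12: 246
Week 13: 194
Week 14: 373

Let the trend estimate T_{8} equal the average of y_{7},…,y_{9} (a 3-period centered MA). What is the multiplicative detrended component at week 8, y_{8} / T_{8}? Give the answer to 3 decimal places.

Trend T_8 = (278 + 94 + 360) / 3 = 732/3 = 244.00000
Ratio to trend: 94 / 244.00000 = 0.385

0.385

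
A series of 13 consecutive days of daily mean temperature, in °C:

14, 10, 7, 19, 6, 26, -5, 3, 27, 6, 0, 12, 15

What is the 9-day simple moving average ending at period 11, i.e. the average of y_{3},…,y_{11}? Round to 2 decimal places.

Sum of periods 3–11: 7 + 19 + 6 + 26 + (-5) + 3 + 27 + 6 + 0 = 89
Divide by 9: 89 / 9 = 9.89

9.89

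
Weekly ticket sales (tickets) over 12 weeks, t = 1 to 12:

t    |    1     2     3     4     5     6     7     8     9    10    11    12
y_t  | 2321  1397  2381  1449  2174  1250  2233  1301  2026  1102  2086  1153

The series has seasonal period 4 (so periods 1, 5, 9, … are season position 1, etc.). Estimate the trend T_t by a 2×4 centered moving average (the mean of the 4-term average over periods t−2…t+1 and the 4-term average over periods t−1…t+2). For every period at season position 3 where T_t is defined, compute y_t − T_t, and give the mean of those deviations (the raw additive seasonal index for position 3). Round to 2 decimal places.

Season position 3 occurs at t = 3, 7 (where T_t is defined).
t=3: T_3 = 1868.6250; y_3 − T_3 = 2381 − 1868.6250 = 512.3750
t=7: T_7 = 1721.0000; y_7 − T_7 = 2233 − 1721.0000 = 512.0000
Mean deviation: (512.3750 + 512.0000) / 2 = 512.19

512.19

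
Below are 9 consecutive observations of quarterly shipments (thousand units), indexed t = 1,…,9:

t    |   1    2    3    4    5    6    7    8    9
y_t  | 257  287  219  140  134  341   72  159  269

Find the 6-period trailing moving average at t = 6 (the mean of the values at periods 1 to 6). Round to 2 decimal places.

Sum of periods 1–6: 257 + 287 + 219 + 140 + 134 + 341 = 1378
Divide by 6: 1378 / 6 = 229.67

229.67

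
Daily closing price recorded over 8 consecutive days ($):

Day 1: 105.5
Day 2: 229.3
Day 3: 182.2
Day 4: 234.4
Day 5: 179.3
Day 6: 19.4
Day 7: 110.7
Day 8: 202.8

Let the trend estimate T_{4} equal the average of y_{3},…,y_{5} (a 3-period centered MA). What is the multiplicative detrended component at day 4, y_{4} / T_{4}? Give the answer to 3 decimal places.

Trend T_4 = (182.2 + 234.4 + 179.3) / 3 = 595.9/3 = 198.63333
Ratio to trend: 234.4 / 198.63333 = 1.180

1.180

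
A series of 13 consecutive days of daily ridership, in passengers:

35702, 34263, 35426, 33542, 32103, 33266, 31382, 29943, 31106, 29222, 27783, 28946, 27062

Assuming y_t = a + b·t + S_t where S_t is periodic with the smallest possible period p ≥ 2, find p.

3

First differences y_{t+1} − y_t: -1439, 1163, -1884, -1439, 1163, -1884, -1439, 1163, …
The difference pattern repeats every 3 terms and not for any smaller step, so p = 3.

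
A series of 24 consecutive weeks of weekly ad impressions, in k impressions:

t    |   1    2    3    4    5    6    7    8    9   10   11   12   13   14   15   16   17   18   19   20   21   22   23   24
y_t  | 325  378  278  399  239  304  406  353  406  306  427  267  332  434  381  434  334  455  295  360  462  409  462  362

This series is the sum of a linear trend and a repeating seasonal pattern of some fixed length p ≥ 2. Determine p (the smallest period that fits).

First differences y_{t+1} − y_t: 53, -100, 121, -160, 65, 102, -53, 53, -100, 121, -160, 65, 102, -53, 53, -100, …
The difference pattern repeats every 7 terms and not for any smaller step, so p = 7.

7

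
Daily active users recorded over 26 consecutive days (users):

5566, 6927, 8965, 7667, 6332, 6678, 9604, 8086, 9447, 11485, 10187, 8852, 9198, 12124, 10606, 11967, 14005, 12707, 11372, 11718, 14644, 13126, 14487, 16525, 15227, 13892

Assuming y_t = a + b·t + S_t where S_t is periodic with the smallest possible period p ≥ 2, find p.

First differences y_{t+1} − y_t: 1361, 2038, -1298, -1335, 346, 2926, -1518, 1361, 2038, -1298, -1335, 346, 2926, -1518, 1361, 2038, …
The difference pattern repeats every 7 terms and not for any smaller step, so p = 7.

7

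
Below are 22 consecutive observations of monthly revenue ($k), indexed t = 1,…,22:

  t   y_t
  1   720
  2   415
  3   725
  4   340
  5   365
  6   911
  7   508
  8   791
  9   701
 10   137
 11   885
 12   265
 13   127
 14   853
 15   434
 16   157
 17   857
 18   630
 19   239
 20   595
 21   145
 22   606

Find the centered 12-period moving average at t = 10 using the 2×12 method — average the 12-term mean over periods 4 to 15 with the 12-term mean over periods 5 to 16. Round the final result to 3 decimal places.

518.792

Sum over 4–15: 340 + 365 + 911 + 508 + 791 + 701 + 137 + 885 + 265 + 127 + 853 + 434 = 6317
Sum over 5–16: 365 + 911 + 508 + 791 + 701 + 137 + 885 + 265 + 127 + 853 + 434 + 157 = 6134
CMA at t=10 = (6317 + 6134) / (2·12) = 12451 / 24 = 518.792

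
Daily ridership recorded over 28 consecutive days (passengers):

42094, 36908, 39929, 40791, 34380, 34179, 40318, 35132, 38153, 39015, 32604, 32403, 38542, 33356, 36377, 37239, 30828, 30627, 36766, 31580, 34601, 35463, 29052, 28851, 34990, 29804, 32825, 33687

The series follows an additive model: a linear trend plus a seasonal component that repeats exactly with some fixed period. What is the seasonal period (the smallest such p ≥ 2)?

6

First differences y_{t+1} − y_t: -5186, 3021, 862, -6411, -201, 6139, -5186, 3021, 862, -6411, -201, 6139, -5186, 3021, …
The difference pattern repeats every 6 terms and not for any smaller step, so p = 6.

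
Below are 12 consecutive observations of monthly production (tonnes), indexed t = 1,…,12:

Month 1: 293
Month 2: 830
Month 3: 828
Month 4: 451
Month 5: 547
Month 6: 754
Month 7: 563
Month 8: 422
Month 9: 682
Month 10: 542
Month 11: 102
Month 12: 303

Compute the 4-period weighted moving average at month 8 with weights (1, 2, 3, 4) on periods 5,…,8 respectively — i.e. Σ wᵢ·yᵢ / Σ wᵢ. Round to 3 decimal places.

Weighted sum: 1·547 + 2·754 + 3·563 + 4·422 = 547 + 1508 + 1689 + 1688 = 5432
Weight total: 1 + 2 + 3 + 4 = 10
WMA = 5432 / 10 = 543.200

543.200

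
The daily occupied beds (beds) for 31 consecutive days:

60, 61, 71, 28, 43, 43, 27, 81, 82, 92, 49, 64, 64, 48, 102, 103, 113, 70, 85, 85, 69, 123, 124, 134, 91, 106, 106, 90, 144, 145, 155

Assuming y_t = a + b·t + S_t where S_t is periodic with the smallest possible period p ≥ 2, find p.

First differences y_{t+1} − y_t: 1, 10, -43, 15, 0, -16, 54, 1, 10, -43, 15, 0, -16, 54, 1, 10, …
The difference pattern repeats every 7 terms and not for any smaller step, so p = 7.

7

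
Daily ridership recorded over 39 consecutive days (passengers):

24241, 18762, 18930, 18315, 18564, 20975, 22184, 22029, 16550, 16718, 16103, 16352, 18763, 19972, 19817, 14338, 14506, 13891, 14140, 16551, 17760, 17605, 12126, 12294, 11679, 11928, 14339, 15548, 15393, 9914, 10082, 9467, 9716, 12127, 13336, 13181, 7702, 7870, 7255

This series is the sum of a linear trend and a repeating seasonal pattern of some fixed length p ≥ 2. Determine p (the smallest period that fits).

First differences y_{t+1} − y_t: -5479, 168, -615, 249, 2411, 1209, -155, -5479, 168, -615, 249, 2411, 1209, -155, -5479, 168, …
The difference pattern repeats every 7 terms and not for any smaller step, so p = 7.

7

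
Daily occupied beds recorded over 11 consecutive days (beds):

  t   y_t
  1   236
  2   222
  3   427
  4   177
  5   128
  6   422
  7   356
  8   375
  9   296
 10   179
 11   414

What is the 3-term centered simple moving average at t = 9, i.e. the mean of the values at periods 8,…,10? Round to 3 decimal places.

283.333

Sum of periods 8–10: 375 + 296 + 179 = 850
Divide by 3: 850 / 3 = 283.333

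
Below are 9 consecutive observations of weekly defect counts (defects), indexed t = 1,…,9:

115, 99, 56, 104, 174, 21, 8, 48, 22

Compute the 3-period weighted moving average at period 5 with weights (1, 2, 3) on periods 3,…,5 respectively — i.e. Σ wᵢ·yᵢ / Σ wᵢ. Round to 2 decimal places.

Weighted sum: 1·56 + 2·104 + 3·174 = 56 + 208 + 522 = 786
Weight total: 1 + 2 + 3 = 6
WMA = 786 / 6 = 131.00

131.00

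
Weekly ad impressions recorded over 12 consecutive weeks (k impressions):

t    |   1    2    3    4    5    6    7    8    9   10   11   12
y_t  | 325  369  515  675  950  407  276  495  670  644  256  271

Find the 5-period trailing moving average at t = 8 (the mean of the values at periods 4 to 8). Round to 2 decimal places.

560.60

Sum of periods 4–8: 675 + 950 + 407 + 276 + 495 = 2803
Divide by 5: 2803 / 5 = 560.60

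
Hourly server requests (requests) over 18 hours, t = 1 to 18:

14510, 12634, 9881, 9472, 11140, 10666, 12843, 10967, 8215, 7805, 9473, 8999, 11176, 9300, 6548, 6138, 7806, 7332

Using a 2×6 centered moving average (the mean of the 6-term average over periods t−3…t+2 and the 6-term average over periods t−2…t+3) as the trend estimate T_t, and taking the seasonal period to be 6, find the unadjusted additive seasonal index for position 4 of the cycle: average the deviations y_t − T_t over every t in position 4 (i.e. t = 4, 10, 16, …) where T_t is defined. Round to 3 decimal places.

-1773.000

Season position 4 occurs at t = 4, 10 (where T_t is defined).
t=4: T_4 = 11244.91667; y_4 − T_4 = 9472 − 11244.91667 = -1772.91667
t=10: T_10 = 9578.08333; y_10 − T_10 = 7805 − 9578.08333 = -1773.08333
Mean deviation: (-1772.91667 + -1773.08333) / 2 = -1773.000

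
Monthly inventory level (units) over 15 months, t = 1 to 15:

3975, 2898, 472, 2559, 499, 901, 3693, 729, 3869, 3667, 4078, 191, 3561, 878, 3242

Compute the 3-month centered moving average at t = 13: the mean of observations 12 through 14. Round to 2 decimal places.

1543.33

Sum of periods 12–14: 191 + 3561 + 878 = 4630
Divide by 3: 4630 / 3 = 1543.33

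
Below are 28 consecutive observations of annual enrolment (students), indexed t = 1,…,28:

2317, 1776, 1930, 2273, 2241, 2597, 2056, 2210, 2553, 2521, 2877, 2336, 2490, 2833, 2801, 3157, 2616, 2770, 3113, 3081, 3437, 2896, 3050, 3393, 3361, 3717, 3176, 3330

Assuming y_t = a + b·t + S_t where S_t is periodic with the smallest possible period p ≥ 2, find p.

First differences y_{t+1} − y_t: -541, 154, 343, -32, 356, -541, 154, 343, -32, 356, -541, 154, …
The difference pattern repeats every 5 terms and not for any smaller step, so p = 5.

5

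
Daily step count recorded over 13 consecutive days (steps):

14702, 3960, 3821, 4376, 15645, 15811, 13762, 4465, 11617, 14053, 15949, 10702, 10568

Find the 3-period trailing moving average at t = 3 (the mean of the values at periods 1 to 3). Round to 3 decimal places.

7494.333

Sum of periods 1–3: 14702 + 3960 + 3821 = 22483
Divide by 3: 22483 / 3 = 7494.333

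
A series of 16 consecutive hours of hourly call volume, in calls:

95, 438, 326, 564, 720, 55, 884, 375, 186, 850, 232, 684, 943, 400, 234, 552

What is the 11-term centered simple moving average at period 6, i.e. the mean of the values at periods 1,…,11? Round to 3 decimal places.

429.545

Sum of periods 1–11: 95 + 438 + 326 + 564 + 720 + 55 + 884 + 375 + 186 + 850 + 232 = 4725
Divide by 11: 4725 / 11 = 429.545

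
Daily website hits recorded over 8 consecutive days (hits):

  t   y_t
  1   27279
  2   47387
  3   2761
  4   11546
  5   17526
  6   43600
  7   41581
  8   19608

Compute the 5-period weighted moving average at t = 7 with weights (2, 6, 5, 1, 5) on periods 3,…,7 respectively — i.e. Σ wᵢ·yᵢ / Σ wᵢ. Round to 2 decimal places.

Weighted sum: 2·2761 + 6·11546 + 5·17526 + 1·43600 + 5·41581 = 5522 + 69276 + 87630 + 43600 + 207905 = 413933
Weight total: 2 + 6 + 5 + 1 + 5 = 19
WMA = 413933 / 19 = 21785.95

21785.95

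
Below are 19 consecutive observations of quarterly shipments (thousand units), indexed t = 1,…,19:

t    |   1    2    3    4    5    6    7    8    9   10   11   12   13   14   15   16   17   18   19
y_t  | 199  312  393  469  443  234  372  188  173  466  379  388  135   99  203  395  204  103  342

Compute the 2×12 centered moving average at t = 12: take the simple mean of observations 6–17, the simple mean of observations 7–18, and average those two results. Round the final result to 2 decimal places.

264.21

Sum over 6–17: 234 + 372 + 188 + 173 + 466 + 379 + 388 + 135 + 99 + 203 + 395 + 204 = 3236
Sum over 7–18: 372 + 188 + 173 + 466 + 379 + 388 + 135 + 99 + 203 + 395 + 204 + 103 = 3105
CMA at t=12 = (3236 + 3105) / (2·12) = 6341 / 24 = 264.21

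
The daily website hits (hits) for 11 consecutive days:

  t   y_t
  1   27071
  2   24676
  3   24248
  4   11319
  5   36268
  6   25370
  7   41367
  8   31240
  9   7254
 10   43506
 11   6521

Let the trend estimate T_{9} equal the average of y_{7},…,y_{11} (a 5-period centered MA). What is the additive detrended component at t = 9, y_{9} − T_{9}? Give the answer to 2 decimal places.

-18723.60

Trend T_9 = (41367 + 31240 + 7254 + 43506 + 6521) / 5 = 129888/5 = 25977.6000
Detrended value: 7254 − 25977.6000 = -18723.60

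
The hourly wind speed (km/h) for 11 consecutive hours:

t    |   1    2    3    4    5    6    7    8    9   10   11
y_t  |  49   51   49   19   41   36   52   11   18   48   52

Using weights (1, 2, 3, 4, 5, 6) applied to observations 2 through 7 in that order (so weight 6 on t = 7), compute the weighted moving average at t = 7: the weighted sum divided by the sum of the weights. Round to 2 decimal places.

41.05

Weighted sum: 1·51 + 2·49 + 3·19 + 4·41 + 5·36 + 6·52 = 51 + 98 + 57 + 164 + 180 + 312 = 862
Weight total: 1 + 2 + 3 + 4 + 5 + 6 = 21
WMA = 862 / 21 = 41.05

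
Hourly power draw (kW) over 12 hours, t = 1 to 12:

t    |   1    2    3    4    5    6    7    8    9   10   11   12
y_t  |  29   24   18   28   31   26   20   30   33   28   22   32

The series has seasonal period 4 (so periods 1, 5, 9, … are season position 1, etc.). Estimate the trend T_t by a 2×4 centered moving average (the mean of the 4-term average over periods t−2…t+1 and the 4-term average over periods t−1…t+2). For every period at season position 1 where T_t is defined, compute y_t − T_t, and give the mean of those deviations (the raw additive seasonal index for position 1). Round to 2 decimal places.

Season position 1 occurs at t = 5, 9 (where T_t is defined).
t=5: T_5 = 26.0000; y_5 − T_5 = 31 − 26.0000 = 5.0000
t=9: T_9 = 28.0000; y_9 − T_9 = 33 − 28.0000 = 5.0000
Mean deviation: (5.0000 + 5.0000) / 2 = 5.00

5.00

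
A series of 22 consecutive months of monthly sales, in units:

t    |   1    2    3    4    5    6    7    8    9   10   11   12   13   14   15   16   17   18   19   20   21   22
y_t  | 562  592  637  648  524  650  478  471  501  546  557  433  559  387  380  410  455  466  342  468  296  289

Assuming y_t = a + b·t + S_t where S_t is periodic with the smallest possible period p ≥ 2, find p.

First differences y_{t+1} − y_t: 30, 45, 11, -124, 126, -172, -7, 30, 45, 11, -124, 126, -172, -7, 30, 45, …
The difference pattern repeats every 7 terms and not for any smaller step, so p = 7.

7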